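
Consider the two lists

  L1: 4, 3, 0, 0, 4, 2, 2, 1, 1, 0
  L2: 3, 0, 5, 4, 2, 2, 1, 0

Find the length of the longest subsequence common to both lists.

Taking 3 at L1[2]=L2[1]; then 0 at L1[3]=L2[2]; then 4 at L1[5]=L2[4]; then 2 at L1[6]=L2[5]; then 2 at L1[7]=L2[6]; then 1 at L1[9]=L2[7]; then 0 at L1[10]=L2[8] gives a common subsequence of length 7, and the DP table's final entry dp[10][8] is also 7, so no common subsequence is longer.

7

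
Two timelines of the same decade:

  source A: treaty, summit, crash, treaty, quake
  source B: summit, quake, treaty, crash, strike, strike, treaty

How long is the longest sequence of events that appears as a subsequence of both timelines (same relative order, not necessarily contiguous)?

3

Taking treaty at source A[1]=source B[3], crash at source A[3]=source B[4], treaty at source A[4]=source B[7] gives a common subsequence of length 3. The LCS DP gives dp[5][7] = 3, so this is optimal.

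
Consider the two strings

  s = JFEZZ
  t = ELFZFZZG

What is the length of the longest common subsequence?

3

Let dp[i][j] be the LCS length of the first i characters of s and the first j characters of t. dp[i][j] = dp[i-1][j-1]+1 when the i-th and j-th characters match, else max(dp[i-1][j], dp[i][j-1]).
    ·  E  L  F  Z  F  Z  Z  G
 ·  0  0  0  0  0  0  0  0  0
 J  0  0  0  0  0  0  0  0  0
 F  0  0  0  1  1  1  1  1  1
 E  0  1  1  1  1  1  1  1  1
 Z  0  1  1  1  2  2  2  2  2
 Z  0  1  1  1  2  2  3  3  3
dp[5][8] = 3. One LCS (by backtracking along matches): FZZ.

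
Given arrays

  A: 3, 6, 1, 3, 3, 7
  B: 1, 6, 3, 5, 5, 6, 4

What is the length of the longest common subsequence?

Let dp[i][j] be the LCS length of the first i values of A and the first j values of B. dp[i][j] = dp[i-1][j-1]+1 when the i-th and j-th values match, else max(dp[i-1][j], dp[i][j-1]).
    ·  1  6  3  5  5  6  4
 ·  0  0  0  0  0  0  0  0
 3  0  0  0  1  1  1  1  1
 6  0  0  1  1  1  1  2  2
 1  0  1  1  1  1  1  2  2
 3  0  1  1  2  2  2  2  2
 3  0  1  1  2  2  2  2  2
 7  0  1  1  2  2  2  2  2
dp[6][7] = 2. One LCS (by backtracking along matches): 3, 6.

2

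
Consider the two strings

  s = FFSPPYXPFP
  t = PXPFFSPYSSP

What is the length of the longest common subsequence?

Let dp[i][j] be the LCS length of the first i characters of s and the first j characters of t. dp[i][j] = dp[i-1][j-1]+1 when the i-th and j-th characters match, else max(dp[i-1][j], dp[i][j-1]).
    ·  P  X  P  F  F  S  P  Y  S  S  P
 ·  0  0  0  0  0  0  0  0  0  0  0  0
 F  0  0  0  0  1  1  1  1  1  1  1  1
 F  0  0  0  0  1  2  2  2  2  2  2  2
 S  0  0  0  0  1  2  3  3  3  3  3  3
 P  0  1  1  1  1  2  3  4  4  4  4  4
 P  0  1  1  2  2  2  3  4  4  4  4  5
 Y  0  1  1  2  2  2  3  4  5  5  5  5
 X  0  1  2  2  2  2  3  4  5  5  5  5
 P  0  1  2  3  3  3  3  4  5  5  5  6
 F  0  1  2  3  4  4  4  4  5  5  5  6
 P  0  1  2  3  4  4  4  5  5  5  5  6
dp[10][11] = 6. One LCS (by backtracking along matches): FFSPYP.

6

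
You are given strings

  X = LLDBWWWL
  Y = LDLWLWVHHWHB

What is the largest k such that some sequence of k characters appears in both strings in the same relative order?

5

Let dp[i][j] be the LCS length of the first i characters of X and the first j characters of Y. dp[i][j] = dp[i-1][j-1]+1 when the i-th and j-th characters match, else max(dp[i-1][j], dp[i][j-1]).
    ·  L  D  L  W  L  W  V  H  H  W  H  B
 ·  0  0  0  0  0  0  0  0  0  0  0  0  0
 L  0  1  1  1  1  1  1  1  1  1  1  1  1
 L  0  1  1  2  2  2  2  2  2  2  2  2  2
 D  0  1  2  2  2  2  2  2  2  2  2  2  2
 B  0  1  2  2  2  2  2  2  2  2  2  2  3
 W  0  1  2  2  3  3  3  3  3  3  3  3  3
 W  0  1  2  2  3  3  4  4  4  4  4  4  4
 W  0  1  2  2  3  3  4  4  4  4  5  5  5
 L  0  1  2  3  3  4  4  4  4  4  5  5  5
dp[8][12] = 5. One LCS (by backtracking along matches): LLWWW.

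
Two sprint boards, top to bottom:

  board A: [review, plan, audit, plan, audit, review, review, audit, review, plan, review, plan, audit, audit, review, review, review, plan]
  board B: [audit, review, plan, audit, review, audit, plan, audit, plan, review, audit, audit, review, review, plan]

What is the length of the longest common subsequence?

One common subsequence of length 12: review [1,2], plan [2,3], audit [3,6], plan [4,7], audit [8,8], plan [10,9], review [11,10], audit [13,11], audit [14,12], review [16,13], review [17,14], plan [18,15]. Since dp[18][15] = 12, nothing longer is possible.

12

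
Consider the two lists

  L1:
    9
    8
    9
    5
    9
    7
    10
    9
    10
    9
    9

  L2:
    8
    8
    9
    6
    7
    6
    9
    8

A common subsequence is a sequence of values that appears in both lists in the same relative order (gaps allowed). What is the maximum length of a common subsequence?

4

Let dp[i][j] be the LCS length of the first i values of L1 and the first j values of L2. dp[i][j] = dp[i-1][j-1]+1 when the i-th and j-th values match, else max(dp[i-1][j], dp[i][j-1]).
    ·  8  8  9  6  7  6  9  8
 ·  0  0  0  0  0  0  0  0  0
 9  0  0  0  1  1  1  1  1  1
 8  0  1  1  1  1  1  1  1  2
 9  0  1  1  2  2  2  2  2  2
 5  0  1  1  2  2  2  2  2  2
 9  0  1  1  2  2  2  2  3  3
 7  0  1  1  2  2  3  3  3  3
10  0  1  1  2  2  3  3  3  3
 9  0  1  1  2  2  3  3  4  4
10  0  1  1  2  2  3  3  4  4
 9  0  1  1  2  2  3  3  4  4
 9  0  1  1  2  2  3  3  4  4
dp[11][8] = 4. One LCS (by backtracking along matches): 8, 9, 7, 9.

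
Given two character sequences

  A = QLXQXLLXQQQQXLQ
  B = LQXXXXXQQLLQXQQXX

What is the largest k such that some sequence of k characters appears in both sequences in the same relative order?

One common subsequence of length 9: Q [1,2], then X [3,7], then Q [4,9], then L [6,10], then L [7,11], then X [8,13], then Q [9,14], then Q [10,15], then X [13,17]. dp[15][17] = 9 confirms this is the maximum.

9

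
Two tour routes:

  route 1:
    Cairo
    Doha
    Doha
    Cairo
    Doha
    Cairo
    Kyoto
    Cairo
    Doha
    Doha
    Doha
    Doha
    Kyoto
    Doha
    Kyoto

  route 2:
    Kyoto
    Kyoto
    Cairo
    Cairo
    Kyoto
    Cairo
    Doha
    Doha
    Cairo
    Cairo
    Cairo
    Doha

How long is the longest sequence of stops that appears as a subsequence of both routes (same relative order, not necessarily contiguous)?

One common subsequence of length 7: Cairo at route 1[1]=route 2[6]; then Doha at route 1[2]=route 2[7]; then Doha at route 1[3]=route 2[8]; then Cairo at route 1[4]=route 2[9]; then Cairo at route 1[6]=route 2[10]; then Cairo at route 1[8]=route 2[11]; then Doha at route 1[14]=route 2[12]. dp[15][12] = 7 confirms this is the maximum.

7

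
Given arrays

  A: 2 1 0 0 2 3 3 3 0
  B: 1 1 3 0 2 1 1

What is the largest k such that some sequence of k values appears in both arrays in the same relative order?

Let dp[i][j] be the LCS length of the first i values of A and the first j values of B. dp[i][j] = dp[i-1][j-1]+1 when the i-th and j-th values match, else max(dp[i-1][j], dp[i][j-1]).
    ·  1  1  3  0  2  1  1
 ·  0  0  0  0  0  0  0  0
 2  0  0  0  0  0  1  1  1
 1  0  1  1  1  1  1  2  2
 0  0  1  1  1  2  2  2  2
 0  0  1  1  1  2  2  2  2
 2  0  1  1  1  2  3  3  3
 3  0  1  1  2  2  3  3  3
 3  0  1  1  2  2  3  3  3
 3  0  1  1  2  2  3  3  3
 0  0  1  1  2  3  3  3  3
dp[9][7] = 3. One LCS (by backtracking along matches): 1, 0, 2.

3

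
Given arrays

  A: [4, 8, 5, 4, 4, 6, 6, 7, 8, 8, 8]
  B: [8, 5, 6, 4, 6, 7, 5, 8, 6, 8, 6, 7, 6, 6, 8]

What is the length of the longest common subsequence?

8

Pick 8 [2,1]; then 5 [3,2]; then 4 [5,4]; then 6 [7,5]; then 7 [8,6]; then 8 [9,8]; then 8 [10,10]; then 8 [11,15]; all 8 values appear in both, in order. dp[11][15] = 8 confirms this is the maximum.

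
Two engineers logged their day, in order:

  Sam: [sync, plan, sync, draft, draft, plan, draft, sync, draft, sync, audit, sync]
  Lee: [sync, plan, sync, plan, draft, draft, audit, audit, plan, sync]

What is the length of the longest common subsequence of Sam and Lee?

One common subsequence of length 8: sync (Sam #1, Lee #1), then plan (Sam #2, Lee #2), then sync (Sam #3, Lee #3), then plan (Sam #6, Lee #4), then draft (Sam #7, Lee #5), then draft (Sam #9, Lee #6), then audit (Sam #11, Lee #8), then sync (Sam #12, Lee #10). Since dp[12][10] = 8, nothing longer is possible.

8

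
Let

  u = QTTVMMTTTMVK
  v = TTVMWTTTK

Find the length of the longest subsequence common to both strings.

8

Match T at u[2]=v[1]; then T at u[3]=v[2]; then V at u[4]=v[3]; then M at u[5]=v[4]; then T at u[7]=v[6]; then T at u[8]=v[7]; then T at u[9]=v[8]; then K at u[12]=v[9] — 8 characters in the same relative order in both. The LCS DP gives dp[12][9] = 8, so this is optimal.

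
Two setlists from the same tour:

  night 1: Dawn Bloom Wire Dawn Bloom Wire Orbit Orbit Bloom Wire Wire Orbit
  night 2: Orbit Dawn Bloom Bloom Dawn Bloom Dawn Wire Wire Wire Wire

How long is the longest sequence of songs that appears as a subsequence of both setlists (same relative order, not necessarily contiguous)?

Pick Dawn at night 1[1]=night 2[2], then Bloom at night 1[2]=night 2[4], then Dawn at night 1[4]=night 2[5], then Bloom at night 1[5]=night 2[6], then Wire at night 1[6]=night 2[9], then Wire at night 1[10]=night 2[10], then Wire at night 1[11]=night 2[11]; all 7 songs appear in both, in order. Since dp[12][11] = 7, nothing longer is possible.

7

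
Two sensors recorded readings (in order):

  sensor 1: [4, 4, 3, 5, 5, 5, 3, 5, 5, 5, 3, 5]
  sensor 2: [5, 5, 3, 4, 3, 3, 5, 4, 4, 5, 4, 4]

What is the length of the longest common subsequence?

Let dp[i][j] be the LCS length of the first i values of sensor 1 and the first j values of sensor 2. dp[i][j] = dp[i-1][j-1]+1 when the i-th and j-th values match, else max(dp[i-1][j], dp[i][j-1]).
    ·  5  5  3  4  3  3  5  4  4  5  4  4
 ·  0  0  0  0  0  0  0  0  0  0  0  0  0
 4  0  0  0  0  1  1  1  1  1  1  1  1  1
 4  0  0  0  0  1  1  1  1  2  2  2  2  2
 3  0  0  0  1  1  2  2  2  2  2  2  2  2
 5  0  1  1  1  1  2  2  3  3  3  3  3  3
 5  0  1  2  2  2  2  2  3  3  3  4  4  4
 5  0  1  2  2  2  2  2  3  3  3  4  4  4
 3  0  1  2  3  3  3  3  3  3  3  4  4  4
 5  0  1  2  3  3  3  3  4  4  4  4  4  4
 5  0  1  2  3  3  3  3  4  4  4  5  5  5
 5  0  1  2  3  3  3  3  4  4  4  5  5  5
 3  0  1  2  3  3  4  4  4  4  4  5  5  5
 5  0  1  2  3  3  4  4  5  5  5  5  5  5
dp[12][12] = 5. One LCS (by backtracking along matches): 4, 3, 3, 5, 5.

5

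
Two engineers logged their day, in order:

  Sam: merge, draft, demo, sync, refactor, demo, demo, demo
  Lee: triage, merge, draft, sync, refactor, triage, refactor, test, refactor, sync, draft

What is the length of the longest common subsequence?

Pick merge (Sam #1, Lee #2); then draft (Sam #2, Lee #3); then sync (Sam #4, Lee #4); then refactor (Sam #5, Lee #9); all 4 tasks appear in both, in order. dp[8][11] = 4 confirms this is the maximum.

4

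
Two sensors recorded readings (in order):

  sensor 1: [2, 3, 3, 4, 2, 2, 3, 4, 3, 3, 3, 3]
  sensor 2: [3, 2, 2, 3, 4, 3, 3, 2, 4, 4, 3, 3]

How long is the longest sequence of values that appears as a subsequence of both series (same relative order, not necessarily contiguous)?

9

Pick 3 [3,1], then 2 [5,2], then 2 [6,3], then 3 [7,4], then 4 [8,5], then 3 [9,6], then 3 [10,7], then 3 [11,11], then 3 [12,12]; all 9 values appear in both, in order. The LCS DP gives dp[12][12] = 9, so this is optimal.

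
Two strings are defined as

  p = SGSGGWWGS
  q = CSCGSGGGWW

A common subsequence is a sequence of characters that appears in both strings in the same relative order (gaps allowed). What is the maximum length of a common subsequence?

7

Match S at p[1]=q[2], G at p[2]=q[4], S at p[3]=q[5], G at p[4]=q[7], G at p[5]=q[8], W at p[6]=q[9], W at p[7]=q[10] — 7 characters in the same relative order in both, and the DP table's final entry dp[9][10] is also 7, so no common subsequence is longer.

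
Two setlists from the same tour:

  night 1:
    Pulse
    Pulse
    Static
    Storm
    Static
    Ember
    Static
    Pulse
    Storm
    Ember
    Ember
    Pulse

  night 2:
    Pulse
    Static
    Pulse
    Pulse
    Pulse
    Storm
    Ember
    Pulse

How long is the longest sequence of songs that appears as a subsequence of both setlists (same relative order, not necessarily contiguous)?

6

Pick Pulse at night 1[1]=night 2[3]; then Pulse at night 1[2]=night 2[4]; then Pulse at night 1[8]=night 2[5]; then Storm at night 1[9]=night 2[6]; then Ember at night 1[11]=night 2[7]; then Pulse at night 1[12]=night 2[8]; all 6 songs appear in both, in order. Since dp[12][8] = 6, nothing longer is possible.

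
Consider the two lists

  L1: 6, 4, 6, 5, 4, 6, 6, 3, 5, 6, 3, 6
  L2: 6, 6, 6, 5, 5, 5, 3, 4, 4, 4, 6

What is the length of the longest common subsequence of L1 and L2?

One common subsequence of length 6: 6 [1,2]; then 6 [3,3]; then 5 [4,5]; then 5 [9,6]; then 3 [11,7]; then 6 [12,11]. dp[12][11] = 6 confirms this is the maximum.

6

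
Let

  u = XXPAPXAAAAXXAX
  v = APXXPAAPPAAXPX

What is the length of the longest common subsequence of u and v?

One common subsequence of length 9: X (u #1, v #3); then X (u #2, v #4); then P (u #3, v #5); then A (u #4, v #7); then P (u #5, v #9); then A (u #9, v #10); then A (u #10, v #11); then X (u #11, v #12); then X (u #14, v #14). Since dp[14][14] = 9, nothing longer is possible.

9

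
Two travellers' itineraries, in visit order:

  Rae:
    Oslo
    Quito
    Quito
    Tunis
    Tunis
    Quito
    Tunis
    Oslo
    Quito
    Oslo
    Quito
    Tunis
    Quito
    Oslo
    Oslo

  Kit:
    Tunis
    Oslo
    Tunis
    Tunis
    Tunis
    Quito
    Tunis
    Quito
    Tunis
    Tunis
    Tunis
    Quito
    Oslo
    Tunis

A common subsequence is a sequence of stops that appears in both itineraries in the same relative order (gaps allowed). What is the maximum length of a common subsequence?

9

Match Oslo (Rae #1, Kit #2), Quito (Rae #2, Kit #6), Quito (Rae #3, Kit #8), Tunis (Rae #4, Kit #9), Tunis (Rae #5, Kit #10), Tunis (Rae #7, Kit #11), Quito (Rae #9, Kit #12), Oslo (Rae #10, Kit #13), Tunis (Rae #12, Kit #14) — 9 stops in the same relative order in both, and the DP table's final entry dp[15][14] is also 9, so no common subsequence is longer.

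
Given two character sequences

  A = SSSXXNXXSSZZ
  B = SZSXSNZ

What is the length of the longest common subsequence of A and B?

Pick S at A[1]=B[1], then S at A[2]=B[3], then S at A[3]=B[5], then N at A[6]=B[6], then Z at A[12]=B[7]; all 5 characters appear in both, in order. Since dp[12][7] = 5, nothing longer is possible.

5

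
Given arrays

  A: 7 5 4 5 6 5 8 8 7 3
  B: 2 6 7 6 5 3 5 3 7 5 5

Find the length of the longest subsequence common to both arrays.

4

One common subsequence of length 4: 7 at A[1]=B[3], then 5 at A[2]=B[7], then 5 at A[4]=B[10], then 5 at A[6]=B[11]. The LCS DP gives dp[10][11] = 4, so this is optimal.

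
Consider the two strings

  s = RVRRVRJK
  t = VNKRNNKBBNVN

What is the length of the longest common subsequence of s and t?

Pick V at s[2]=t[1], R at s[3]=t[4], V at s[5]=t[11]; all 3 characters appear in both, in order. Since dp[8][12] = 3, nothing longer is possible.

3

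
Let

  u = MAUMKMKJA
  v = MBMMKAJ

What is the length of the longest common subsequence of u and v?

Pick M (u #1, v #1), then M (u #4, v #3), then M (u #6, v #4), then K (u #7, v #5), then J (u #8, v #7); all 5 characters appear in both, in order. dp[9][7] = 5 confirms this is the maximum.

5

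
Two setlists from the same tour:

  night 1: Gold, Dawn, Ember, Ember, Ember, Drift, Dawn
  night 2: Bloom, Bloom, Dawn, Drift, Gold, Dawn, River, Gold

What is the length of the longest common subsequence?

3

Match Dawn (night 1 #2, night 2 #3), Drift (night 1 #6, night 2 #4), Dawn (night 1 #7, night 2 #6) — 3 songs in the same relative order in both. The LCS DP gives dp[7][8] = 3, so this is optimal.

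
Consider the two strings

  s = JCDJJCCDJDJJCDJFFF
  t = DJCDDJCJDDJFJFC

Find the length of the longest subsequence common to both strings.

One common subsequence of length 11: J (s #1, t #2) → C (s #2, t #3) → D (s #3, t #5) → J (s #5, t #6) → C (s #7, t #7) → J (s #9, t #8) → D (s #10, t #9) → D (s #14, t #10) → J (s #15, t #11) → F (s #16, t #12) → F (s #17, t #14). The LCS DP gives dp[18][15] = 11, so this is optimal.

11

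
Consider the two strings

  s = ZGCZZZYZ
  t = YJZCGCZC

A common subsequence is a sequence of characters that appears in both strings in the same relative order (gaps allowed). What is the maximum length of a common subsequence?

Let dp[i][j] be the LCS length of the first i characters of s and the first j characters of t. dp[i][j] = dp[i-1][j-1]+1 when the i-th and j-th characters match, else max(dp[i-1][j], dp[i][j-1]).
    ·  Y  J  Z  C  G  C  Z  C
 ·  0  0  0  0  0  0  0  0  0
 Z  0  0  0  1  1  1  1  1  1
 G  0  0  0  1  1  2  2  2  2
 C  0  0  0  1  2  2  3  3  3
 Z  0  0  0  1  2  2  3  4  4
 Z  0  0  0  1  2  2  3  4  4
 Z  0  0  0  1  2  2  3  4  4
 Y  0  1  1  1  2  2  3  4  4
 Z  0  1  1  2  2  2  3  4  4
dp[8][8] = 4. One LCS (by backtracking along matches): ZGCZ.

4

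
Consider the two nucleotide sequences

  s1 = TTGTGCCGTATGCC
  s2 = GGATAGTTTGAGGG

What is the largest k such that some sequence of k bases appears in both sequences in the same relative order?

Taking T [1,8], T [2,9], G [3,10], G [5,12], G [8,13], G [12,14] gives a common subsequence of length 6, and the DP table's final entry dp[14][14] is also 6, so no common subsequence is longer.

6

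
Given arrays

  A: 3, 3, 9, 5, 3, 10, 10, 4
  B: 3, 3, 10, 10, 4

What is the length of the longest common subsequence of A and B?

5

Let dp[i][j] be the LCS length of the first i values of A and the first j values of B. dp[i][j] = dp[i-1][j-1]+1 when the i-th and j-th values match, else max(dp[i-1][j], dp[i][j-1]).
    ·  3  3 10 10  4
 ·  0  0  0  0  0  0
 3  0  1  1  1  1  1
 3  0  1  2  2  2  2
 9  0  1  2  2  2  2
 5  0  1  2  2  2  2
 3  0  1  2  2  2  2
10  0  1  2  3  3  3
10  0  1  2  3  4  4
 4  0  1  2  3  4  5
dp[8][5] = 5. One LCS (by backtracking along matches): 3, 3, 10, 10, 4.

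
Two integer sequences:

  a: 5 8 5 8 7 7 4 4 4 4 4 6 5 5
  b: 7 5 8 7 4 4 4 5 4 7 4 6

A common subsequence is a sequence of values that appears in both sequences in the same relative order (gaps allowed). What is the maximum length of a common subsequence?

9

Taking 5 [3,2] → 8 [4,3] → 7 [6,4] → 4 [7,5] → 4 [8,6] → 4 [9,7] → 4 [10,9] → 4 [11,11] → 6 [12,12] gives a common subsequence of length 9. Since dp[14][12] = 9, nothing longer is possible.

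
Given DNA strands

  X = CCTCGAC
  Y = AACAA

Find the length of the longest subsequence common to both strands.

Let dp[i][j] be the LCS length of the first i bases of X and the first j bases of Y. dp[i][j] = dp[i-1][j-1]+1 when the i-th and j-th bases match, else max(dp[i-1][j], dp[i][j-1]).
    ·  A  A  C  A  A
 ·  0  0  0  0  0  0
 C  0  0  0  1  1  1
 C  0  0  0  1  1  1
 T  0  0  0  1  1  1
 C  0  0  0  1  1  1
 G  0  0  0  1  1  1
 A  0  1  1  1  2  2
 C  0  1  1  2  2  2
dp[7][5] = 2. One LCS (by backtracking along matches): CA.

2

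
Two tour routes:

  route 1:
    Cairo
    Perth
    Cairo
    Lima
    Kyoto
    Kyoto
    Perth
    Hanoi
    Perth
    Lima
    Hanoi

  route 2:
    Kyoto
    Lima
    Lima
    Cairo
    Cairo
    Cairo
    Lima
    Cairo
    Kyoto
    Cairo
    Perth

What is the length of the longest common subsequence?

5

Pick Cairo at route 1[1]=route 2[5]; then Cairo at route 1[3]=route 2[6]; then Lima at route 1[4]=route 2[7]; then Kyoto at route 1[5]=route 2[9]; then Perth at route 1[9]=route 2[11]; all 5 stops appear in both, in order. dp[11][11] = 5 confirms this is the maximum.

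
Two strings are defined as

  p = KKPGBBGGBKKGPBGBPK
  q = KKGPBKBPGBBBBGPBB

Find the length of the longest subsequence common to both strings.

One common subsequence of length 11: K (p #1, q #2), then K (p #2, q #6), then P (p #3, q #8), then G (p #4, q #9), then B (p #5, q #11), then B (p #6, q #12), then B (p #9, q #13), then G (p #12, q #14), then P (p #13, q #15), then B (p #14, q #16), then B (p #16, q #17). dp[18][17] = 11 confirms this is the maximum.

11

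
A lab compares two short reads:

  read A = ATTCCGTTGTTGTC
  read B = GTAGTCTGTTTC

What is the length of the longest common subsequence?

9

One common subsequence of length 9: A (read A #1, read B #3), T (read A #3, read B #5), C (read A #5, read B #6), T (read A #8, read B #7), G (read A #9, read B #8), T (read A #10, read B #9), T (read A #11, read B #10), T (read A #13, read B #11), C (read A #14, read B #12). The LCS DP gives dp[14][12] = 9, so this is optimal.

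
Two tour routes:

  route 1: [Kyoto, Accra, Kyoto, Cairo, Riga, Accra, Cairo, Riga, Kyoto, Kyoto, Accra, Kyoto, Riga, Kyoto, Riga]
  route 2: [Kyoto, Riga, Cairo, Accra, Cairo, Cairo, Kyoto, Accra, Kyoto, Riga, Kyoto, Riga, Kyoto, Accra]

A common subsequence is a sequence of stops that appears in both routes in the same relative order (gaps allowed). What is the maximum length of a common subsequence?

One common subsequence of length 10: Kyoto at route 1[1]=route 2[1], Accra at route 1[2]=route 2[4], Cairo at route 1[4]=route 2[5], Cairo at route 1[7]=route 2[6], Kyoto at route 1[10]=route 2[7], Accra at route 1[11]=route 2[8], Kyoto at route 1[12]=route 2[9], Riga at route 1[13]=route 2[10], Kyoto at route 1[14]=route 2[11], Riga at route 1[15]=route 2[12], and the DP table's final entry dp[15][14] is also 10, so no common subsequence is longer.

10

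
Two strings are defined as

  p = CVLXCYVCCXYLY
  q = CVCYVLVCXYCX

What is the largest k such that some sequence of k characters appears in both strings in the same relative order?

Match C (p #1, q #1) → V (p #2, q #2) → C (p #5, q #3) → Y (p #6, q #4) → V (p #7, q #7) → C (p #8, q #8) → C (p #9, q #11) → X (p #10, q #12) — 8 characters in the same relative order in both. The LCS DP gives dp[13][12] = 8, so this is optimal.

8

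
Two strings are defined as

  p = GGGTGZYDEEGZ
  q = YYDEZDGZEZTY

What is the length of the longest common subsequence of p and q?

Let dp[i][j] be the LCS length of the first i characters of p and the first j characters of q. dp[i][j] = dp[i-1][j-1]+1 when the i-th and j-th characters match, else max(dp[i-1][j], dp[i][j-1]).
    ·  Y  Y  D  E  Z  D  G  Z  E  Z  T  Y
 ·  0  0  0  0  0  0  0  0  0  0  0  0  0
 G  0  0  0  0  0  0  0  1  1  1  1  1  1
 G  0  0  0  0  0  0  0  1  1  1  1  1  1
 G  0  0  0  0  0  0  0  1  1  1  1  1  1
 T  0  0  0  0  0  0  0  1  1  1  1  2  2
 G  0  0  0  0  0  0  0  1  1  1  1  2  2
 Z  0  0  0  0  0  1  1  1  2  2  2  2  2
 Y  0  1  1  1  1  1  1  1  2  2  2  2  3
 D  0  1  1  2  2  2  2  2  2  2  2  2  3
 E  0  1  1  2  3  3  3  3  3  3  3  3  3
 E  0  1  1  2  3  3  3  3  3  4  4  4  4
 G  0  1  1  2  3  3  3  4  4  4  4  4  4
 Z  0  1  1  2  3  4  4  4  5  5  5  5  5
dp[12][12] = 5. One LCS (by backtracking along matches): YDEEZ.

5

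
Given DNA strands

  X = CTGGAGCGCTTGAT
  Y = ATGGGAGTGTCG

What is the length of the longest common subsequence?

One common subsequence of length 8: T at X[2]=Y[2], G at X[3]=Y[4], G at X[4]=Y[5], A at X[5]=Y[6], G at X[6]=Y[7], G at X[8]=Y[9], C at X[9]=Y[11], G at X[12]=Y[12], and the DP table's final entry dp[14][12] is also 8, so no common subsequence is longer.

8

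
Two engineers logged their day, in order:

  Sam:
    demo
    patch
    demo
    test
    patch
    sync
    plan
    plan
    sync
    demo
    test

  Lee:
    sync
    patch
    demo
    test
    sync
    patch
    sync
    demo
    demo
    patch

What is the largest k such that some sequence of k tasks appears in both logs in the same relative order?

6

Match patch [2,2] → demo [3,3] → test [4,4] → patch [5,6] → sync [6,7] → demo [10,9] — 6 tasks in the same relative order in both, and the DP table's final entry dp[11][10] is also 6, so no common subsequence is longer.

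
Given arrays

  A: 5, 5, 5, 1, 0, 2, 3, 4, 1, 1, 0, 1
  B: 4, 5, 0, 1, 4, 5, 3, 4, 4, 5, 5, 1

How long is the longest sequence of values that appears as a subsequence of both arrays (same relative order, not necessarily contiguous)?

Taking 5 (A #1, B #2), 5 (A #3, B #6), 3 (A #7, B #7), 4 (A #8, B #9), 1 (A #12, B #12) gives a common subsequence of length 5. The LCS DP gives dp[12][12] = 5, so this is optimal.

5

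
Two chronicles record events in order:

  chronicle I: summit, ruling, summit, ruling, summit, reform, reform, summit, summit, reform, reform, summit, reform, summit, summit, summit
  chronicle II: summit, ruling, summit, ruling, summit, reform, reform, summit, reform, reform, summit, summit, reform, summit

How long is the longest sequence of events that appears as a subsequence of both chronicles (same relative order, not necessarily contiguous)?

13

Taking summit at chronicle I[1]=chronicle II[1]; then ruling at chronicle I[2]=chronicle II[2]; then summit at chronicle I[3]=chronicle II[3]; then ruling at chronicle I[4]=chronicle II[4]; then summit at chronicle I[5]=chronicle II[5]; then reform at chronicle I[6]=chronicle II[6]; then reform at chronicle I[7]=chronicle II[7]; then summit at chronicle I[9]=chronicle II[8]; then reform at chronicle I[10]=chronicle II[9]; then reform at chronicle I[11]=chronicle II[10]; then summit at chronicle I[12]=chronicle II[12]; then reform at chronicle I[13]=chronicle II[13]; then summit at chronicle I[16]=chronicle II[14] gives a common subsequence of length 13, and the DP table's final entry dp[16][14] is also 13, so no common subsequence is longer.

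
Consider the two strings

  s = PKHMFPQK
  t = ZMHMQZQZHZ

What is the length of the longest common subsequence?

3

Taking H (s #3, t #3) → M (s #4, t #4) → Q (s #7, t #7) gives a common subsequence of length 3, and the DP table's final entry dp[8][10] is also 3, so no common subsequence is longer.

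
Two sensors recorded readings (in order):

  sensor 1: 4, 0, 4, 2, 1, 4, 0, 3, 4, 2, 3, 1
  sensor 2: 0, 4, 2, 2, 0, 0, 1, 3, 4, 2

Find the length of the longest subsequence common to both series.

Let dp[i][j] be the LCS length of the first i values of sensor 1 and the first j values of sensor 2. dp[i][j] = dp[i-1][j-1]+1 when the i-th and j-th values match, else max(dp[i-1][j], dp[i][j-1]).
    ·  0  4  2  2  0  0  1  3  4  2
 ·  0  0  0  0  0  0  0  0  0  0  0
 4  0  0  1  1  1  1  1  1  1  1  1
 0  0  1  1  1  1  2  2  2  2  2  2
 4  0  1  2  2  2  2  2  2  2  3  3
 2  0  1  2  3  3  3  3  3  3  3  4
 1  0  1  2  3  3  3  3  4  4  4  4
 4  0  1  2  3  3  3  3  4  4  5  5
 0  0  1  2  3  3  4  4  4  4  5  5
 3  0  1  2  3  3  4  4  4  5  5  5
 4  0  1  2  3  3  4  4  4  5  6  6
 2  0  1  2  3  4  4  4  4  5  6  7
 3  0  1  2  3  4  4  4  4  5  6  7
 1  0  1  2  3  4  4  4  5  5  6  7
dp[12][10] = 7. One LCS (by backtracking along matches): 0, 4, 2, 1, 3, 4, 2.

7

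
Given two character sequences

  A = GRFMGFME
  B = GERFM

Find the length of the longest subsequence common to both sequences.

Let dp[i][j] be the LCS length of the first i characters of A and the first j characters of B. dp[i][j] = dp[i-1][j-1]+1 when the i-th and j-th characters match, else max(dp[i-1][j], dp[i][j-1]).
    ·  G  E  R  F  M
 ·  0  0  0  0  0  0
 G  0  1  1  1  1  1
 R  0  1  1  2  2  2
 F  0  1  1  2  3  3
 M  0  1  1  2  3  4
 G  0  1  1  2  3  4
 F  0  1  1  2  3  4
 M  0  1  1  2  3  4
 E  0  1  2  2  3  4
dp[8][5] = 4. One LCS (by backtracking along matches): GRFM.

4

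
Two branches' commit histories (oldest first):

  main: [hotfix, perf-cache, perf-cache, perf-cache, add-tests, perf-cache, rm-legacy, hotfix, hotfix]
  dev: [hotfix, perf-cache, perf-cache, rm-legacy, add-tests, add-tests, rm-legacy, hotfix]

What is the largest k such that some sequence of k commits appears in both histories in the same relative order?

Taking hotfix at main[1]=dev[1], then perf-cache at main[2]=dev[2], then perf-cache at main[3]=dev[3], then add-tests at main[5]=dev[6], then rm-legacy at main[7]=dev[7], then hotfix at main[9]=dev[8] gives a common subsequence of length 6. The LCS DP gives dp[9][8] = 6, so this is optimal.

6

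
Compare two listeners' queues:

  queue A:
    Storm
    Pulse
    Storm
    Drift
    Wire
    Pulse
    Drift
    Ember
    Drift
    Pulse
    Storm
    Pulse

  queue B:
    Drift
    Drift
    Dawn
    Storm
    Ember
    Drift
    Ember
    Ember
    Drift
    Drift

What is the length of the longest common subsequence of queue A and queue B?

4

Pick Storm at queue A[1]=queue B[4]; then Drift at queue A[4]=queue B[6]; then Drift at queue A[7]=queue B[9]; then Drift at queue A[9]=queue B[10]; all 4 songs appear in both, in order, and the DP table's final entry dp[12][10] is also 4, so no common subsequence is longer.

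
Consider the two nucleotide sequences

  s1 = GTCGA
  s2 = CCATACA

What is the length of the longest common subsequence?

3

Let dp[i][j] be the LCS length of the first i bases of s1 and the first j bases of s2. dp[i][j] = dp[i-1][j-1]+1 when the i-th and j-th bases match, else max(dp[i-1][j], dp[i][j-1]).
    ·  C  C  A  T  A  C  A
 ·  0  0  0  0  0  0  0  0
 G  0  0  0  0  0  0  0  0
 T  0  0  0  0  1  1  1  1
 C  0  1  1  1  1  1  2  2
 G  0  1  1  1  1  1  2  2
 A  0  1  1  2  2  2  2  3
dp[5][7] = 3. One LCS (by backtracking along matches): TCA.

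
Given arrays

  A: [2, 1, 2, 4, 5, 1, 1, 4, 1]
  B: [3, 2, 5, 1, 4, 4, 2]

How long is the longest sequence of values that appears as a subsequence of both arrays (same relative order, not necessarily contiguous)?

4

Let dp[i][j] be the LCS length of the first i values of A and the first j values of B. dp[i][j] = dp[i-1][j-1]+1 when the i-th and j-th values match, else max(dp[i-1][j], dp[i][j-1]).
    ·  3  2  5  1  4  4  2
 ·  0  0  0  0  0  0  0  0
 2  0  0  1  1  1  1  1  1
 1  0  0  1  1  2  2  2  2
 2  0  0  1  1  2  2  2  3
 4  0  0  1  1  2  3  3  3
 5  0  0  1  2  2  3  3  3
 1  0  0  1  2  3  3  3  3
 1  0  0  1  2  3  3  3  3
 4  0  0  1  2  3  4  4  4
 1  0  0  1  2  3  4  4  4
dp[9][7] = 4. One LCS (by backtracking along matches): 2, 1, 4, 4.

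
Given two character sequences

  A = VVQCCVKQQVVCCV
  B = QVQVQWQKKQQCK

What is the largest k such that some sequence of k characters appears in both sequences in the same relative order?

Match V at A[1]=B[2], then V at A[2]=B[4], then Q at A[3]=B[7], then K at A[7]=B[9], then Q at A[8]=B[10], then Q at A[9]=B[11], then C at A[12]=B[12] — 7 characters in the same relative order in both. The LCS DP gives dp[14][13] = 7, so this is optimal.

7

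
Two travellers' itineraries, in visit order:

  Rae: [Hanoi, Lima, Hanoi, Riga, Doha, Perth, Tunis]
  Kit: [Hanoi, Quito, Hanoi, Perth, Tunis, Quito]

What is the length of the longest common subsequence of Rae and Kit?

Taking Hanoi at Rae[1]=Kit[1]; then Hanoi at Rae[3]=Kit[3]; then Perth at Rae[6]=Kit[4]; then Tunis at Rae[7]=Kit[5] gives a common subsequence of length 4, and the DP table's final entry dp[7][6] is also 4, so no common subsequence is longer.

4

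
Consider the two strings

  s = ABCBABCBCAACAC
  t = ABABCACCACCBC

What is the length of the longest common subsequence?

Pick A [1,3], B [2,4], C [3,5], A [5,6], C [7,7], C [9,8], A [10,9], C [12,11], C [14,13]; all 9 characters appear in both, in order. Since dp[14][13] = 9, nothing longer is possible.

9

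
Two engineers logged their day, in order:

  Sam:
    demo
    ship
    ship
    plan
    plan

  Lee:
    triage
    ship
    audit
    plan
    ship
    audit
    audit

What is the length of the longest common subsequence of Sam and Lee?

One common subsequence of length 2: ship (Sam #2, Lee #2), then ship (Sam #3, Lee #5). Since dp[5][7] = 2, nothing longer is possible.

2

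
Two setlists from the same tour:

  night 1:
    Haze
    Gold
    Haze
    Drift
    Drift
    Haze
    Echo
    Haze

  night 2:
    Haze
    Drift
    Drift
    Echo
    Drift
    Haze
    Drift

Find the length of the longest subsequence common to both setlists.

Pick Haze (night 1 #3, night 2 #1) → Drift (night 1 #4, night 2 #2) → Drift (night 1 #5, night 2 #3) → Echo (night 1 #7, night 2 #4) → Haze (night 1 #8, night 2 #6); all 5 songs appear in both, in order. The LCS DP gives dp[8][7] = 5, so this is optimal.

5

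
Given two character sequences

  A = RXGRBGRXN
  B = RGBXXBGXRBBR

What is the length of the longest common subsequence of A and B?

6

Taking R at A[1]=B[1] → X at A[2]=B[5] → G at A[3]=B[7] → R at A[4]=B[9] → B at A[5]=B[11] → R at A[7]=B[12] gives a common subsequence of length 6, and the DP table's final entry dp[9][12] is also 6, so no common subsequence is longer.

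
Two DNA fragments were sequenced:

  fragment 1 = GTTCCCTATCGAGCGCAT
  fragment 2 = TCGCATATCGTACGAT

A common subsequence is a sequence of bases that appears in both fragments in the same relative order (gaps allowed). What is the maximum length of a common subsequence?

13

Match T (fragment 1 #3, fragment 2 #1), then C (fragment 1 #4, fragment 2 #2), then C (fragment 1 #5, fragment 2 #4), then T (fragment 1 #7, fragment 2 #6), then A (fragment 1 #8, fragment 2 #7), then T (fragment 1 #9, fragment 2 #8), then C (fragment 1 #10, fragment 2 #9), then G (fragment 1 #11, fragment 2 #10), then A (fragment 1 #12, fragment 2 #12), then C (fragment 1 #14, fragment 2 #13), then G (fragment 1 #15, fragment 2 #14), then A (fragment 1 #17, fragment 2 #15), then T (fragment 1 #18, fragment 2 #16) — 13 bases in the same relative order in both. The LCS DP gives dp[18][16] = 13, so this is optimal.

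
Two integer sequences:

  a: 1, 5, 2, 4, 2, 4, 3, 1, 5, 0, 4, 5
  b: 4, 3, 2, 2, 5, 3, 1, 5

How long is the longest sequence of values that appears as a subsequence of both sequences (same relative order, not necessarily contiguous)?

5

Pick 2 [3,3], 2 [5,4], 3 [7,6], 1 [8,7], 5 [12,8]; all 5 values appear in both, in order, and the DP table's final entry dp[12][8] is also 5, so no common subsequence is longer.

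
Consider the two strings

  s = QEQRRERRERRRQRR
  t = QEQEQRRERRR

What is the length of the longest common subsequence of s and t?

Pick Q at s[1]=t[1], E at s[2]=t[2], Q at s[3]=t[3], E at s[6]=t[4], R at s[7]=t[6], R at s[8]=t[7], E at s[9]=t[8], R at s[12]=t[9], R at s[14]=t[10], R at s[15]=t[11]; all 10 characters appear in both, in order, and the DP table's final entry dp[15][11] is also 10, so no common subsequence is longer.

10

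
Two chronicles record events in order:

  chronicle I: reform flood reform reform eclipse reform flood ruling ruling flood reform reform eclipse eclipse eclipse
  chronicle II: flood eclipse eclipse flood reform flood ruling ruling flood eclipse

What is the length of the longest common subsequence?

8

Taking flood (chronicle I #2, chronicle II #1) → eclipse (chronicle I #5, chronicle II #3) → reform (chronicle I #6, chronicle II #5) → flood (chronicle I #7, chronicle II #6) → ruling (chronicle I #8, chronicle II #7) → ruling (chronicle I #9, chronicle II #8) → flood (chronicle I #10, chronicle II #9) → eclipse (chronicle I #15, chronicle II #10) gives a common subsequence of length 8. dp[15][10] = 8 confirms this is the maximum.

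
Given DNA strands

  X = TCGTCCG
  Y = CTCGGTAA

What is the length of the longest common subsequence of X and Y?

Let dp[i][j] be the LCS length of the first i bases of X and the first j bases of Y. dp[i][j] = dp[i-1][j-1]+1 when the i-th and j-th bases match, else max(dp[i-1][j], dp[i][j-1]).
    ·  C  T  C  G  G  T  A  A
 ·  0  0  0  0  0  0  0  0  0
 T  0  0  1  1  1  1  1  1  1
 C  0  1  1  2  2  2  2  2  2
 G  0  1  1  2  3  3  3  3  3
 T  0  1  2  2  3  3  4  4  4
 C  0  1  2  3  3  3  4  4  4
 C  0  1  2  3  3  3  4  4  4
 G  0  1  2  3  4  4  4  4  4
dp[7][8] = 4. One LCS (by backtracking along matches): TCGT.

4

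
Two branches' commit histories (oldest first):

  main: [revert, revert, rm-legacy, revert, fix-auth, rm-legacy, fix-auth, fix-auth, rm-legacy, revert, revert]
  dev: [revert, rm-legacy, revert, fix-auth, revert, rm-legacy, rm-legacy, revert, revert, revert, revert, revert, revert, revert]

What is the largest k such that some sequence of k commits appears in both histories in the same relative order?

8

Taking revert [2,1], then rm-legacy [3,2], then revert [4,3], then fix-auth [5,4], then rm-legacy [6,6], then rm-legacy [9,7], then revert [10,13], then revert [11,14] gives a common subsequence of length 8. dp[11][14] = 8 confirms this is the maximum.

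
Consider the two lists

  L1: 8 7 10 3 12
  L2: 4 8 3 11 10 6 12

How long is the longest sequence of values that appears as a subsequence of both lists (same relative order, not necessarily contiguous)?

3

Let dp[i][j] be the LCS length of the first i values of L1 and the first j values of L2. dp[i][j] = dp[i-1][j-1]+1 when the i-th and j-th values match, else max(dp[i-1][j], dp[i][j-1]).
    ·  4  8  3 11 10  6 12
 ·  0  0  0  0  0  0  0  0
 8  0  0  1  1  1  1  1  1
 7  0  0  1  1  1  1  1  1
10  0  0  1  1  1  2  2  2
 3  0  0  1  2  2  2  2  2
12  0  0  1  2  2  2  2  3
dp[5][7] = 3. One LCS (by backtracking along matches): 8, 10, 12.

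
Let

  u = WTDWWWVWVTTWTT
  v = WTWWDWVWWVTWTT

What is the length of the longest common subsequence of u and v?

One common subsequence of length 12: W at u[1]=v[1] → T at u[2]=v[2] → W at u[4]=v[3] → W at u[5]=v[4] → W at u[6]=v[6] → V at u[7]=v[7] → W at u[8]=v[9] → V at u[9]=v[10] → T at u[11]=v[11] → W at u[12]=v[12] → T at u[13]=v[13] → T at u[14]=v[14], and the DP table's final entry dp[14][14] is also 12, so no common subsequence is longer.

12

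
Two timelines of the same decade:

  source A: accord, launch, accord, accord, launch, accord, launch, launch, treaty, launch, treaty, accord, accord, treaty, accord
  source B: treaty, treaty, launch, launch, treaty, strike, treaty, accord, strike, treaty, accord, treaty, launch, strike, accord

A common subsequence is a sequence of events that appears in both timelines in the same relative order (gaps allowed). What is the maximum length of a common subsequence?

Match launch [7,3], launch [8,4], treaty [9,5], treaty [11,7], accord [12,8], accord [13,11], treaty [14,12], accord [15,15] — 8 events in the same relative order in both. The LCS DP gives dp[15][15] = 8, so this is optimal.

8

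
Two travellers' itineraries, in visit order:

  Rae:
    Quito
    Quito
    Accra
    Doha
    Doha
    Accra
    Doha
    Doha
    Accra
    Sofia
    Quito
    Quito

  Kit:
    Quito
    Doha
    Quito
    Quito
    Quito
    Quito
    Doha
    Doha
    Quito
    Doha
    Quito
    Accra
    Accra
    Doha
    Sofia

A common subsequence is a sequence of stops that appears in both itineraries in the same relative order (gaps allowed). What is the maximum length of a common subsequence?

7

Pick Quito (Rae #1, Kit #5); then Quito (Rae #2, Kit #6); then Doha (Rae #4, Kit #8); then Doha (Rae #5, Kit #10); then Accra (Rae #6, Kit #13); then Doha (Rae #8, Kit #14); then Sofia (Rae #10, Kit #15); all 7 stops appear in both, in order, and the DP table's final entry dp[12][15] is also 7, so no common subsequence is longer.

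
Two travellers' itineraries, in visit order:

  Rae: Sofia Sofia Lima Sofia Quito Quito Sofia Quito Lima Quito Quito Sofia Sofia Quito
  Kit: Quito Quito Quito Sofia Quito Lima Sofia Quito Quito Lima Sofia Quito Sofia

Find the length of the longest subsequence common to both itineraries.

One common subsequence of length 9: Quito (Rae #5, Kit #2), Quito (Rae #6, Kit #3), Sofia (Rae #7, Kit #4), Quito (Rae #8, Kit #5), Lima (Rae #9, Kit #6), Quito (Rae #10, Kit #8), Quito (Rae #11, Kit #9), Sofia (Rae #12, Kit #11), Sofia (Rae #13, Kit #13). The LCS DP gives dp[14][13] = 9, so this is optimal.

9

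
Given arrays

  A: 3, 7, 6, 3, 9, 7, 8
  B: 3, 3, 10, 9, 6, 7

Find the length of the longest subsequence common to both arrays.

Taking 3 [1,1]; then 3 [4,2]; then 9 [5,4]; then 7 [6,6] gives a common subsequence of length 4. dp[7][6] = 4 confirms this is the maximum.

4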